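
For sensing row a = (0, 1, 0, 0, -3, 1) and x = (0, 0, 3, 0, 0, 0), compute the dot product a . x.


Non-zero terms: ['0*3']
Products: [0]
y = sum = 0.

0


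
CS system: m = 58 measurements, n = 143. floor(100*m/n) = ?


100*m/n = 100*58/143 ≈ 40.5594.
floor = 40.

40


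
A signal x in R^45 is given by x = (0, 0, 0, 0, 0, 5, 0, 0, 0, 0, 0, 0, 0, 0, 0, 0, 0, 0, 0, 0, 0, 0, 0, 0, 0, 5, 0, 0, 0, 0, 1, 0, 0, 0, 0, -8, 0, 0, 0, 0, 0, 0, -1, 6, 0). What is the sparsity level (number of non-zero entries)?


Non-zero positions: [5, 25, 30, 35, 42, 43].
Sparsity = 6.

6


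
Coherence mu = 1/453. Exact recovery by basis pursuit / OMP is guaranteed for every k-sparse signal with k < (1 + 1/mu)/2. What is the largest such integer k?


1/mu = 453.
1 + 1/mu = 454.
(1 + 1/mu)/2 = 227 is an integer and the inequality is strict, so k_max = 227 - 1 = 226.

226


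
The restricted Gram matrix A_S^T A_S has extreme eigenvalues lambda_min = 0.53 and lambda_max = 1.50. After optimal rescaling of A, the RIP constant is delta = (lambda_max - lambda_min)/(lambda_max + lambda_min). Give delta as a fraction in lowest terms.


lambda_max - lambda_min = 1.50 - 0.53 = 0.97.
lambda_max + lambda_min = 1.50 + 0.53 = 2.03.
delta = 0.97/2.03 = 97/203.

97/203


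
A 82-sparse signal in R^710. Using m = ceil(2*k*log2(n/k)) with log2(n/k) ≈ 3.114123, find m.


log2(n/k) = log2(710/82) ≈ 3.114123.
2*k*log2(n/k) ≈ 2*82*3.114123 = 510.716172.
m = ceil(510.716172) = 511.

511


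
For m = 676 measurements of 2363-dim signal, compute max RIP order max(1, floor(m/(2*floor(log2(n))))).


floor(log2(2363)) = 11.
2*11 = 22.
m/(2*floor(log2(n))) = 676/22 ≈ 30.7273.
floor = 30.
k = max(1, 30) = 30.

30


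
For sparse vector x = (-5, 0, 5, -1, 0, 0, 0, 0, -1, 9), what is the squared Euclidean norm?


Non-zero entries: [(0, -5), (2, 5), (3, -1), (8, -1), (9, 9)]
Squares: [25, 25, 1, 1, 81]
||x||_2^2 = sum = 133.

133


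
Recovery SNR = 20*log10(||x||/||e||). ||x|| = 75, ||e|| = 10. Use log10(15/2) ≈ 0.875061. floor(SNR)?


||x||/||e|| = 75/10 = 15/2.
log10(15/2) ≈ 0.875061.
20*log10(||x||/||e||) ≈ 20*0.875061 = 17.50122.
floor(17.50122) = 17.

17


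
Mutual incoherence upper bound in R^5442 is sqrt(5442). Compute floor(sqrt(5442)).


73^2 = 5329 <= 5442 < 5476 = 74^2, so 73 <= sqrt(5442) < 74.
floor(sqrt(5442)) = 73.

73


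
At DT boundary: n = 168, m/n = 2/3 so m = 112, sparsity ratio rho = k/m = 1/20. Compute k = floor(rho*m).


m = 2/3*168 = 112.
rho = 1/20.
rho*m = 1/20*112 = 5.6.
k = floor(5.6) = 5.

5


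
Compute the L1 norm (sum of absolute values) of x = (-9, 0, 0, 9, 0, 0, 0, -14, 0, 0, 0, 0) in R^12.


Non-zero entries: [(0, -9), (3, 9), (7, -14)]
Absolute values: [9, 9, 14]
||x||_1 = sum = 32.

32


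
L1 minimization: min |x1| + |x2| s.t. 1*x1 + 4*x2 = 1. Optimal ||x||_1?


Axis intercepts:
  x1 = 1, x2 = 0: L1 = 1
  x1 = 0, x2 = 1/4: L1 = 1/4
x* = (0, 1/4)
||x*||_1 = 1/4.

1/4


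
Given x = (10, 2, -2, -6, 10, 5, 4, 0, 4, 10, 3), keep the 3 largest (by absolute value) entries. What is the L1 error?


Sorted |x_i| descending: [10, 10, 10, 6, 5, 4, 4, 3, 2, 2, 0]
Keep top 3: [10, 10, 10]
Tail entries: [6, 5, 4, 4, 3, 2, 2, 0]
L1 error = sum of tail = 26.

26


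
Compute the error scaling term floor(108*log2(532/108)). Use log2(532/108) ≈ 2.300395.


log2(n/k) = log2(532/108) ≈ 2.300395.
k*log2(n/k) ≈ 108*2.300395 = 248.44266.
floor(248.44266) = 248.

248


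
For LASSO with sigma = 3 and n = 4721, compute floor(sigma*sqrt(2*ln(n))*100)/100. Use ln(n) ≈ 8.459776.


ln(4721) ≈ 8.459776.
2*ln(n) ≈ 16.919552.
sqrt(2*ln(n)) ≈ sqrt(16.919552) ≈ 4.113338.
lambda ≈ 3*4.113338 = 12.340014.
floor(lambda*100)/100 = 12.34.

12.34


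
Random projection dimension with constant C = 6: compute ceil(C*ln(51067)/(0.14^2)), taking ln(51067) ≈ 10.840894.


ln(51067) ≈ 10.840894.
eps^2 = 0.14^2 = 0.0196.
C*ln(N)/eps^2 ≈ 6*10.840894/0.0196 ≈ 3318.641.
m = ceil(3318.641) = 3319.

3319


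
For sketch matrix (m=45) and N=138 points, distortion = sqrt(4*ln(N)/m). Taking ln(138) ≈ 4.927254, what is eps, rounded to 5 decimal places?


ln(138) ≈ 4.927254.
4*ln(N)/m ≈ 4*4.927254/45 ≈ 0.43797813.
eps = sqrt(0.43797813) ≈ 0.6617992 ≈ 0.66180.

0.66180


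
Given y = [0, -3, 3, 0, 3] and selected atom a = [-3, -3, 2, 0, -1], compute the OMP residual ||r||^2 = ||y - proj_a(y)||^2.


a^T a = 23.
a^T y = 12.
coeff = 12/23 = 12/23.
||r||^2 = 477/23.

477/23


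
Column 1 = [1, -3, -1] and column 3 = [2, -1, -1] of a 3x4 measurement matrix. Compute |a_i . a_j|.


Inner product: 1*2 + -3*-1 + -1*-1
Products: [2, 3, 1]
Sum = 6.
|dot| = 6.

6


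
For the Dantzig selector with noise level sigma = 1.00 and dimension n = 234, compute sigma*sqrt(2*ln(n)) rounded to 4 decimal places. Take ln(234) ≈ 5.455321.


ln(234) ≈ 5.455321.
2*ln(n) ≈ 10.910642.
sqrt(2*ln(n)) ≈ sqrt(10.910642) ≈ 3.303126.
threshold ≈ 1.00*3.303126 = 3.303126 ≈ 3.3031.

3.3031


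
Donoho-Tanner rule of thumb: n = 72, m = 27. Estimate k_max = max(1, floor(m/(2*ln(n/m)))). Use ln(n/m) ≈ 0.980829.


n/m = 72/27 = 8/3.
ln(n/m) ≈ 0.980829.
2*ln(n/m) ≈ 1.961658.
m/(2*ln(n/m)) ≈ 27/1.961658 ≈ 13.7639.
floor = 13.
k_max = max(1, 13) = 13.

13


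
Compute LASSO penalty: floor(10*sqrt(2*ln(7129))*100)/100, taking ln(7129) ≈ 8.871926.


ln(7129) ≈ 8.871926.
2*ln(n) ≈ 17.743852.
sqrt(2*ln(n)) ≈ sqrt(17.743852) ≈ 4.212345.
lambda ≈ 10*4.212345 = 42.12345.
floor(lambda*100)/100 = 42.12.

42.12


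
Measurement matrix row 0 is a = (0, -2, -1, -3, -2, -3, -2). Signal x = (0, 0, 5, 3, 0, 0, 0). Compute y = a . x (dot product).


Non-zero terms: ['-1*5', '-3*3']
Products: [-5, -9]
y = sum = -14.

-14


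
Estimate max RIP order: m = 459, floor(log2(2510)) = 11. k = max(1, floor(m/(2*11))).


floor(log2(2510)) = 11.
2*11 = 22.
m/(2*floor(log2(n))) = 459/22 ≈ 20.8636.
floor = 20.
k = max(1, 20) = 20.

20


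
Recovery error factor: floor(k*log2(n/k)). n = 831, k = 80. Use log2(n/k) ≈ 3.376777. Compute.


log2(n/k) = log2(831/80) ≈ 3.376777.
k*log2(n/k) ≈ 80*3.376777 = 270.14216.
floor(270.14216) = 270.

270


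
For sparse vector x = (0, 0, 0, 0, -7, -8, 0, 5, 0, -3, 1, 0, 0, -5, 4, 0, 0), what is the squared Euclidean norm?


Non-zero entries: [(4, -7), (5, -8), (7, 5), (9, -3), (10, 1), (13, -5), (14, 4)]
Squares: [49, 64, 25, 9, 1, 25, 16]
||x||_2^2 = sum = 189.

189


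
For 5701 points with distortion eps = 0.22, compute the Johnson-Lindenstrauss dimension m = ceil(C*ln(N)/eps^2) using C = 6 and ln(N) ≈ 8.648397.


ln(5701) ≈ 8.648397.
eps^2 = 0.22^2 = 0.0484.
C*ln(N)/eps^2 ≈ 6*8.648397/0.0484 ≈ 1072.1153.
m = ceil(1072.1153) = 1073.

1073


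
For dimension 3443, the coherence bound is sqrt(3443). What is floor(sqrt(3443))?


58^2 = 3364 <= 3443 < 3481 = 59^2, so 58 <= sqrt(3443) < 59.
floor(sqrt(3443)) = 58.

58


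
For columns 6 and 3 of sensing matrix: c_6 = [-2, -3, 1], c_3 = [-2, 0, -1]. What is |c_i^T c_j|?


Inner product: -2*-2 + -3*0 + 1*-1
Products: [4, 0, -1]
Sum = 3.
|dot| = 3.

3


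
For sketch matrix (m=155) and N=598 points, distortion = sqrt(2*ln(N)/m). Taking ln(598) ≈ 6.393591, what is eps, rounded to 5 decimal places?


ln(598) ≈ 6.393591.
2*ln(N)/m ≈ 2*6.393591/155 ≈ 0.08249795.
eps = sqrt(0.08249795) ≈ 0.2872246 ≈ 0.28722.

0.28722


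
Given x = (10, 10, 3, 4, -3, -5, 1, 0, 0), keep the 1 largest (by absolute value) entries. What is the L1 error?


Sorted |x_i| descending: [10, 10, 5, 4, 3, 3, 1, 0, 0]
Keep top 1: [10]
Tail entries: [10, 5, 4, 3, 3, 1, 0, 0]
L1 error = sum of tail = 26.

26


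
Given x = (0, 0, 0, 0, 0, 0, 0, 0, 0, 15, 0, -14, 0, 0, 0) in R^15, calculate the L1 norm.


Non-zero entries: [(9, 15), (11, -14)]
Absolute values: [15, 14]
||x||_1 = sum = 29.

29


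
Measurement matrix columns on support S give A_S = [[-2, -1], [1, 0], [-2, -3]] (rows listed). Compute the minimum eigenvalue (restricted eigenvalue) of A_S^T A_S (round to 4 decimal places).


A_S^T A_S = [[9, 8], [8, 10]].
trace = 19.
det = 26.
disc = trace^2 - 4*det = 361 - 4*26 = 257.
sqrt(257) ≈ 16.031220.
lam_min = (19 - sqrt(257))/2 ≈ (19 - 16.031220)/2 = 1.48439 ≈ 1.4844.

1.4844


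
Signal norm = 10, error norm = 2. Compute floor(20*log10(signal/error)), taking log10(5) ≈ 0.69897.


||x||/||e|| = 10/2 = 5.
log10(5) ≈ 0.69897.
20*log10(||x||/||e||) ≈ 20*0.69897 = 13.9794.
floor(13.9794) = 13.

13


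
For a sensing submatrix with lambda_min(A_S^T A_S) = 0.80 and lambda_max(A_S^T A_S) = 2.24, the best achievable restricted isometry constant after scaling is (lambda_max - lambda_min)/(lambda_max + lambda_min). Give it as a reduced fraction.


lambda_max - lambda_min = 2.24 - 0.80 = 1.44.
lambda_max + lambda_min = 2.24 + 0.80 = 3.04.
delta = 1.44/3.04 = 144/304 = 9/19.

9/19


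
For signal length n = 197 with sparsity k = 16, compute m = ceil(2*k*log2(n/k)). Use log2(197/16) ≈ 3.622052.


log2(n/k) = log2(197/16) ≈ 3.622052.
2*k*log2(n/k) ≈ 2*16*3.622052 = 115.905664.
m = ceil(115.905664) = 116.

116


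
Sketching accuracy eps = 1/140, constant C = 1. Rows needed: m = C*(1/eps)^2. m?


1/eps = 140.
(1/eps)^2 = 19600.
m = 1*19600 = 19600.

19600


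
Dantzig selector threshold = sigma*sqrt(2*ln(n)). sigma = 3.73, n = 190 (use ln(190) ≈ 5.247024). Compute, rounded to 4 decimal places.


ln(190) ≈ 5.247024.
2*ln(n) ≈ 10.494048.
sqrt(2*ln(n)) ≈ sqrt(10.494048) ≈ 3.239452.
threshold ≈ 3.73*3.239452 = 12.08315596 ≈ 12.0832.

12.0832


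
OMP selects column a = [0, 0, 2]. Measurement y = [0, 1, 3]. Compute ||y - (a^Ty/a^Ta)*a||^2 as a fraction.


a^T a = 4.
a^T y = 6.
coeff = 6/4 = 3/2.
||r||^2 = 1.

1


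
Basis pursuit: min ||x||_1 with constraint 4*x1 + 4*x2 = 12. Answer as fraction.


Axis intercepts:
  x1 = 3, x2 = 0: L1 = 3
  x1 = 0, x2 = 3: L1 = 3
x* = (3, 0)
||x*||_1 = 3.

3


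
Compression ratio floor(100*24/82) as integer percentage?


100*m/n = 100*24/82 ≈ 29.2683.
floor = 29.

29


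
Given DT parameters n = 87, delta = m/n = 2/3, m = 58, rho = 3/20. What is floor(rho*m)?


m = 2/3*87 = 58.
rho = 3/20.
rho*m = 3/20*58 = 8.7.
k = floor(8.7) = 8.

8


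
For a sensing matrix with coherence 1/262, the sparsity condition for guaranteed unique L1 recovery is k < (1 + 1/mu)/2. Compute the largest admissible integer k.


1/mu = 262.
1 + 1/mu = 263.
(1 + 1/mu)/2 = 131.5 is not an integer, so k_max = floor(131.5) = 131.

131


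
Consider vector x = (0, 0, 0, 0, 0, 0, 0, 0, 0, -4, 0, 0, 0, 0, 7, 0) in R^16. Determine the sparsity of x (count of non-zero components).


Non-zero positions: [9, 14].
Sparsity = 2.

2


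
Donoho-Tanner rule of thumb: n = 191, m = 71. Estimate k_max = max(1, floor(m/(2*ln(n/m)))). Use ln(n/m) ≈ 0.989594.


n/m = 191/71.
ln(n/m) ≈ 0.989594.
2*ln(n/m) ≈ 1.979188.
m/(2*ln(n/m)) ≈ 71/1.979188 ≈ 35.8733.
floor = 35.
k_max = max(1, 35) = 35.

35


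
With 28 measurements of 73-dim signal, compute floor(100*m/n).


100*m/n = 100*28/73 ≈ 38.3562.
floor = 38.

38


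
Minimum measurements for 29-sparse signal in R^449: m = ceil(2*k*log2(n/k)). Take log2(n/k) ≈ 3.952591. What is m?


log2(n/k) = log2(449/29) ≈ 3.952591.
2*k*log2(n/k) ≈ 2*29*3.952591 = 229.250278.
m = ceil(229.250278) = 230.

230


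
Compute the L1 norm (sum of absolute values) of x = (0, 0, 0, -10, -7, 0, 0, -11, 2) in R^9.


Non-zero entries: [(3, -10), (4, -7), (7, -11), (8, 2)]
Absolute values: [10, 7, 11, 2]
||x||_1 = sum = 30.

30


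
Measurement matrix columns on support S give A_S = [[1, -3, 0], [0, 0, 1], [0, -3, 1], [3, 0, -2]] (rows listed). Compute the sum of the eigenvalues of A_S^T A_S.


Sum of eigenvalues of A_S^T A_S = trace(A_S^T A_S) = sum of squared column norms of A_S.
A_S^T A_S diagonal: [10, 18, 6].
trace = 10 + 18 + 6 = 34.

34


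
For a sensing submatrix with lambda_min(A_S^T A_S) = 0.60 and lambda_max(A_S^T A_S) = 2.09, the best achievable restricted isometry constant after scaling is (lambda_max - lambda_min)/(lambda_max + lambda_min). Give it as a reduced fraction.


lambda_max - lambda_min = 2.09 - 0.60 = 1.49.
lambda_max + lambda_min = 2.09 + 0.60 = 2.69.
delta = 1.49/2.69 = 149/269.

149/269


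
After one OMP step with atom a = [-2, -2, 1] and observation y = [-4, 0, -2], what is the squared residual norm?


a^T a = 9.
a^T y = 6.
coeff = 6/9 = 2/3.
||r||^2 = 16.

16


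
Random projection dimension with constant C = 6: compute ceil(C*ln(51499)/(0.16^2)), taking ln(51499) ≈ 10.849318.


ln(51499) ≈ 10.849318.
eps^2 = 0.16^2 = 0.0256.
C*ln(N)/eps^2 ≈ 6*10.849318/0.0256 ≈ 2542.8089.
m = ceil(2542.8089) = 2543.

2543


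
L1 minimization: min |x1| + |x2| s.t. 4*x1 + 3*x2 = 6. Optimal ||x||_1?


Axis intercepts:
  x1 = 3/2, x2 = 0: L1 = 3/2
  x1 = 0, x2 = 2: L1 = 2
x* = (3/2, 0)
||x*||_1 = 3/2.

3/2


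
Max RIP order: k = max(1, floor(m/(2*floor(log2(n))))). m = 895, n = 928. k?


floor(log2(928)) = 9.
2*9 = 18.
m/(2*floor(log2(n))) = 895/18 ≈ 49.7222.
floor = 49.
k = max(1, 49) = 49.

49


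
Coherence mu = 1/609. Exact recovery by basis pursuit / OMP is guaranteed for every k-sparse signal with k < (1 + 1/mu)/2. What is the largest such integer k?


1/mu = 609.
1 + 1/mu = 610.
(1 + 1/mu)/2 = 305 is an integer and the inequality is strict, so k_max = 305 - 1 = 304.

304


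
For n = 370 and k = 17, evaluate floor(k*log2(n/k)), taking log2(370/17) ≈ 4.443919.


log2(n/k) = log2(370/17) ≈ 4.443919.
k*log2(n/k) ≈ 17*4.443919 = 75.546623.
floor(75.546623) = 75.

75


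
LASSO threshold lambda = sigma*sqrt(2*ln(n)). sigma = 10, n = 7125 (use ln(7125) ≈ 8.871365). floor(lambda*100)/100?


ln(7125) ≈ 8.871365.
2*ln(n) ≈ 17.74273.
sqrt(2*ln(n)) ≈ sqrt(17.74273) ≈ 4.212212.
lambda ≈ 10*4.212212 = 42.12212.
floor(lambda*100)/100 = 42.12.

42.12


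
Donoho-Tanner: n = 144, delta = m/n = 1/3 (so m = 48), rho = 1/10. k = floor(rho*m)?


m = 1/3*144 = 48.
rho = 1/10.
rho*m = 1/10*48 = 4.8.
k = floor(4.8) = 4.

4


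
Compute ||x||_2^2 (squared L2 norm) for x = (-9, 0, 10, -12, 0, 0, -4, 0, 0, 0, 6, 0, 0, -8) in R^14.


Non-zero entries: [(0, -9), (2, 10), (3, -12), (6, -4), (10, 6), (13, -8)]
Squares: [81, 100, 144, 16, 36, 64]
||x||_2^2 = sum = 441.

441


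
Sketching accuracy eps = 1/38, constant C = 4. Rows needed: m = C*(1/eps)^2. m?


1/eps = 38.
(1/eps)^2 = 1444.
m = 4*1444 = 5776.

5776


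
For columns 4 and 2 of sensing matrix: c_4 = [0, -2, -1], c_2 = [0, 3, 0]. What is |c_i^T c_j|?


Inner product: 0*0 + -2*3 + -1*0
Products: [0, -6, 0]
Sum = -6.
|dot| = 6.

6


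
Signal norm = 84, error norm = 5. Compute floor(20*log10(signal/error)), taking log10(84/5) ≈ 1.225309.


||x||/||e|| = 84/5.
log10(84/5) ≈ 1.225309.
20*log10(||x||/||e||) ≈ 20*1.225309 = 24.50618.
floor(24.50618) = 24.

24


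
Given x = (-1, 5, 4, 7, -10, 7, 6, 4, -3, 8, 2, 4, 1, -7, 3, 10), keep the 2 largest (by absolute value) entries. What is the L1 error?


Sorted |x_i| descending: [10, 10, 8, 7, 7, 7, 6, 5, 4, 4, 4, 3, 3, 2, 1, 1]
Keep top 2: [10, 10]
Tail entries: [8, 7, 7, 7, 6, 5, 4, 4, 4, 3, 3, 2, 1, 1]
L1 error = sum of tail = 62.

62


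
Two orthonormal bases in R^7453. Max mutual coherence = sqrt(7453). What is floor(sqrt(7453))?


86^2 = 7396 <= 7453 < 7569 = 87^2, so 86 <= sqrt(7453) < 87.
floor(sqrt(7453)) = 86.

86


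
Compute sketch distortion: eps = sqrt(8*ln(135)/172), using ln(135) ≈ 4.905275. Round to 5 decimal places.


ln(135) ≈ 4.905275.
8*ln(N)/m ≈ 8*4.905275/172 ≈ 0.22815233.
eps = sqrt(0.22815233) ≈ 0.4776529 ≈ 0.47765.

0.47765


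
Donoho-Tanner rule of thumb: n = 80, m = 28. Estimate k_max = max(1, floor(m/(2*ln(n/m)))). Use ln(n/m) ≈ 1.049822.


n/m = 80/28 = 20/7.
ln(n/m) ≈ 1.049822.
2*ln(n/m) ≈ 2.099644.
m/(2*ln(n/m)) ≈ 28/2.099644 ≈ 13.3356.
floor = 13.
k_max = max(1, 13) = 13.

13


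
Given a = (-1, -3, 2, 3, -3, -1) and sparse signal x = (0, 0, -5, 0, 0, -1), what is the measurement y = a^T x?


Non-zero terms: ['2*-5', '-1*-1']
Products: [-10, 1]
y = sum = -9.

-9


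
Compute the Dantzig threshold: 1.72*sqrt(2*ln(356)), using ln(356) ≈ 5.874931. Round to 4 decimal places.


ln(356) ≈ 5.874931.
2*ln(n) ≈ 11.749862.
sqrt(2*ln(n)) ≈ sqrt(11.749862) ≈ 3.427807.
threshold ≈ 1.72*3.427807 = 5.89582804 ≈ 5.8958.

5.8958


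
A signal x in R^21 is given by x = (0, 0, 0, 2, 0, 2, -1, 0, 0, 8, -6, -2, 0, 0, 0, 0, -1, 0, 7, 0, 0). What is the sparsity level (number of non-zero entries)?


Non-zero positions: [3, 5, 6, 9, 10, 11, 16, 18].
Sparsity = 8.

8


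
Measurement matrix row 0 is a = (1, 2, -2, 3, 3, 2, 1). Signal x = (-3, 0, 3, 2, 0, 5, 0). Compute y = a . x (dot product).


Non-zero terms: ['1*-3', '-2*3', '3*2', '2*5']
Products: [-3, -6, 6, 10]
y = sum = 7.

7


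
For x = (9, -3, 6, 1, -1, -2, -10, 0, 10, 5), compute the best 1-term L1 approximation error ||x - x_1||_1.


Sorted |x_i| descending: [10, 10, 9, 6, 5, 3, 2, 1, 1, 0]
Keep top 1: [10]
Tail entries: [10, 9, 6, 5, 3, 2, 1, 1, 0]
L1 error = sum of tail = 37.

37


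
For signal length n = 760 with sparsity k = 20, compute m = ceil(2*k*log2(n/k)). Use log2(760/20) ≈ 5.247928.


log2(n/k) = log2(760/20) ≈ 5.247928.
2*k*log2(n/k) ≈ 2*20*5.247928 = 209.91712.
m = ceil(209.91712) = 210.

210


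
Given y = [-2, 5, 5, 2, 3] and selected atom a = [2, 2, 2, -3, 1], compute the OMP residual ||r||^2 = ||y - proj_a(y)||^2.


a^T a = 22.
a^T y = 13.
coeff = 13/22 = 13/22.
||r||^2 = 1305/22.

1305/22


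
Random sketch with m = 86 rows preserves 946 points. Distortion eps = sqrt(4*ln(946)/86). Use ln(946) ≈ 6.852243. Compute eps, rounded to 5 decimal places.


ln(946) ≈ 6.852243.
4*ln(N)/m ≈ 4*6.852243/86 ≈ 0.31870898.
eps = sqrt(0.31870898) ≈ 0.5645432 ≈ 0.56454.

0.56454


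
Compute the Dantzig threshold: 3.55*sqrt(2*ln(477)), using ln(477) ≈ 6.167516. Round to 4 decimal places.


ln(477) ≈ 6.167516.
2*ln(n) ≈ 12.335032.
sqrt(2*ln(n)) ≈ sqrt(12.335032) ≈ 3.512126.
threshold ≈ 3.55*3.512126 = 12.4680473 ≈ 12.4680.

12.4680


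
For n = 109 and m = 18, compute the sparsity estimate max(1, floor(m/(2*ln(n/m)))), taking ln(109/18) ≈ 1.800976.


n/m = 109/18.
ln(n/m) ≈ 1.800976.
2*ln(n/m) ≈ 3.601952.
m/(2*ln(n/m)) ≈ 18/3.601952 ≈ 4.9973.
floor = 4.
k_max = max(1, 4) = 4.

4


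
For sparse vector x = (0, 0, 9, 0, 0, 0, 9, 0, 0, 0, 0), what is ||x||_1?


Non-zero entries: [(2, 9), (6, 9)]
Absolute values: [9, 9]
||x||_1 = sum = 18.

18


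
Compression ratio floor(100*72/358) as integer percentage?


100*m/n = 100*72/358 ≈ 20.1117.
floor = 20.

20


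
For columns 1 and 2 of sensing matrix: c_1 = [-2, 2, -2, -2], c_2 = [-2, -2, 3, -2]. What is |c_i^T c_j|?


Inner product: -2*-2 + 2*-2 + -2*3 + -2*-2
Products: [4, -4, -6, 4]
Sum = -2.
|dot| = 2.

2


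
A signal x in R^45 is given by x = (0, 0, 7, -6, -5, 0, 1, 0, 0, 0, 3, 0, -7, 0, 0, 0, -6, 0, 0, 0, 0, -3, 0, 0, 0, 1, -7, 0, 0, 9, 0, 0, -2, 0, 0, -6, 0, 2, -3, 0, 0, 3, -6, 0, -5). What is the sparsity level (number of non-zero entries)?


Non-zero positions: [2, 3, 4, 6, 10, 12, 16, 21, 25, 26, 29, 32, 35, 37, 38, 41, 42, 44].
Sparsity = 18.

18


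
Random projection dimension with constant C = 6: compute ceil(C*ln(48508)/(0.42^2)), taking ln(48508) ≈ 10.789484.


ln(48508) ≈ 10.789484.
eps^2 = 0.42^2 = 0.1764.
C*ln(N)/eps^2 ≈ 6*10.789484/0.1764 ≈ 366.9893.
m = ceil(366.9893) = 367.

367


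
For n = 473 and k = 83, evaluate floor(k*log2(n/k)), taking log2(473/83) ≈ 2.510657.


log2(n/k) = log2(473/83) ≈ 2.510657.
k*log2(n/k) ≈ 83*2.510657 = 208.384531.
floor(208.384531) = 208.

208


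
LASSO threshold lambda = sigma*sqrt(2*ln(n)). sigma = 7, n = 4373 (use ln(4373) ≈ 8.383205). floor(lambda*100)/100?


ln(4373) ≈ 8.383205.
2*ln(n) ≈ 16.76641.
sqrt(2*ln(n)) ≈ sqrt(16.76641) ≈ 4.094681.
lambda ≈ 7*4.094681 = 28.662767.
floor(lambda*100)/100 = 28.66.

28.66


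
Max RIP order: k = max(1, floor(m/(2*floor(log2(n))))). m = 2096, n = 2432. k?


floor(log2(2432)) = 11.
2*11 = 22.
m/(2*floor(log2(n))) = 2096/22 ≈ 95.2727.
floor = 95.
k = max(1, 95) = 95.

95


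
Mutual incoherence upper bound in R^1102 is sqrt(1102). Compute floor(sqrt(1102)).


33^2 = 1089 <= 1102 < 1156 = 34^2, so 33 <= sqrt(1102) < 34.
floor(sqrt(1102)) = 33.

33


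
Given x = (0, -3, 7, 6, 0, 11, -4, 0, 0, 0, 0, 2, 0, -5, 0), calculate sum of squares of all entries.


Non-zero entries: [(1, -3), (2, 7), (3, 6), (5, 11), (6, -4), (11, 2), (13, -5)]
Squares: [9, 49, 36, 121, 16, 4, 25]
||x||_2^2 = sum = 260.

260


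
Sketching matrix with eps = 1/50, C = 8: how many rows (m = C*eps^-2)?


1/eps = 50.
(1/eps)^2 = 2500.
m = 8*2500 = 20000.

20000


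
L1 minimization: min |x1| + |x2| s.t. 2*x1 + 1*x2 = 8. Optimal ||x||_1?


Axis intercepts:
  x1 = 4, x2 = 0: L1 = 4
  x1 = 0, x2 = 8: L1 = 8
x* = (4, 0)
||x*||_1 = 4.

4


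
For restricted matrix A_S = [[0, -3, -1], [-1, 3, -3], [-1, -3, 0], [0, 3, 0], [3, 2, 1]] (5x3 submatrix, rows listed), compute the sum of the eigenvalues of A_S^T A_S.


Sum of eigenvalues of A_S^T A_S = trace(A_S^T A_S) = sum of squared column norms of A_S.
A_S^T A_S diagonal: [11, 40, 11].
trace = 11 + 40 + 11 = 62.

62


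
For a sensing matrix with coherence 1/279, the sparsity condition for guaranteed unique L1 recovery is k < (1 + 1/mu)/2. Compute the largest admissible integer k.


1/mu = 279.
1 + 1/mu = 280.
(1 + 1/mu)/2 = 140 is an integer and the inequality is strict, so k_max = 140 - 1 = 139.

139


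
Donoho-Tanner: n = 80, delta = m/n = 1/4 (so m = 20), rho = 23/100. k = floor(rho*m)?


m = 1/4*80 = 20.
rho = 23/100.
rho*m = 23/100*20 = 4.6.
k = floor(4.6) = 4.

4


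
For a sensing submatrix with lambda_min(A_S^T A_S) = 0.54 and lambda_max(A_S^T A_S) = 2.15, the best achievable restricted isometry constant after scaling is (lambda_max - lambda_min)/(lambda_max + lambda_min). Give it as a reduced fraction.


lambda_max - lambda_min = 2.15 - 0.54 = 1.61.
lambda_max + lambda_min = 2.15 + 0.54 = 2.69.
delta = 1.61/2.69 = 161/269.

161/269


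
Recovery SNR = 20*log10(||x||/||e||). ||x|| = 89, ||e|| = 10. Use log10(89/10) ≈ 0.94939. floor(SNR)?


||x||/||e|| = 89/10.
log10(89/10) ≈ 0.94939.
20*log10(||x||/||e||) ≈ 20*0.94939 = 18.9878.
floor(18.9878) = 18.

18


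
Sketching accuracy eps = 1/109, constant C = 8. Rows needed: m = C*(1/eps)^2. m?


1/eps = 109.
(1/eps)^2 = 11881.
m = 8*11881 = 95048.

95048


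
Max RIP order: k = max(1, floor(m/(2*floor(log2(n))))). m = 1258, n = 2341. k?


floor(log2(2341)) = 11.
2*11 = 22.
m/(2*floor(log2(n))) = 1258/22 ≈ 57.1818.
floor = 57.
k = max(1, 57) = 57.

57


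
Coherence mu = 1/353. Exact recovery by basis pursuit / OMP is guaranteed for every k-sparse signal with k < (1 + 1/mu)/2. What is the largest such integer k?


1/mu = 353.
1 + 1/mu = 354.
(1 + 1/mu)/2 = 177 is an integer and the inequality is strict, so k_max = 177 - 1 = 176.

176


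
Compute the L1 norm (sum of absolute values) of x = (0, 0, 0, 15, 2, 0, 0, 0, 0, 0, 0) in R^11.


Non-zero entries: [(3, 15), (4, 2)]
Absolute values: [15, 2]
||x||_1 = sum = 17.

17


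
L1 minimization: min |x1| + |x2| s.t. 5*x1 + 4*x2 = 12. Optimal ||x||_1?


Axis intercepts:
  x1 = 12/5, x2 = 0: L1 = 12/5
  x1 = 0, x2 = 3: L1 = 3
x* = (12/5, 0)
||x*||_1 = 12/5.

12/5


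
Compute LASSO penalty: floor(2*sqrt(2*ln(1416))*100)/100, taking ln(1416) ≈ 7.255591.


ln(1416) ≈ 7.255591.
2*ln(n) ≈ 14.511182.
sqrt(2*ln(n)) ≈ sqrt(14.511182) ≈ 3.809355.
lambda ≈ 2*3.809355 = 7.61871.
floor(lambda*100)/100 = 7.61.

7.61


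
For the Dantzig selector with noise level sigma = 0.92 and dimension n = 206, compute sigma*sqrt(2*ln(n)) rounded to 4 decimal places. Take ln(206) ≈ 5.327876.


ln(206) ≈ 5.327876.
2*ln(n) ≈ 10.655752.
sqrt(2*ln(n)) ≈ sqrt(10.655752) ≈ 3.264315.
threshold ≈ 0.92*3.264315 = 3.0031698 ≈ 3.0032.

3.0032


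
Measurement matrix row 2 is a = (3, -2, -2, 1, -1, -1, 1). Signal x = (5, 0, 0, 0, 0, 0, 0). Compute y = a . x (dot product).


Non-zero terms: ['3*5']
Products: [15]
y = sum = 15.

15


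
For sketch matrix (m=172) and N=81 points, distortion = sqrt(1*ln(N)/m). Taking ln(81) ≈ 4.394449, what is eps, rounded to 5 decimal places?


ln(81) ≈ 4.394449.
1*ln(N)/m ≈ 1*4.394449/172 ≈ 0.02554912.
eps = sqrt(0.02554912) ≈ 0.1598409 ≈ 0.15984.

0.15984


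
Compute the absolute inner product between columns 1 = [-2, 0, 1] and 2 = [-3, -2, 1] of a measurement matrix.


Inner product: -2*-3 + 0*-2 + 1*1
Products: [6, 0, 1]
Sum = 7.
|dot| = 7.

7


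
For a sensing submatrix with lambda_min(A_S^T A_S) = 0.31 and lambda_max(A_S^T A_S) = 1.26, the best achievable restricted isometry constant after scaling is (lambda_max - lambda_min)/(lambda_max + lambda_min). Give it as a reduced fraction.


lambda_max - lambda_min = 1.26 - 0.31 = 0.95.
lambda_max + lambda_min = 1.26 + 0.31 = 1.57.
delta = 0.95/1.57 = 95/157.

95/157


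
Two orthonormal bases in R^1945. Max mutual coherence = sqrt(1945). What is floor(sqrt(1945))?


44^2 = 1936 <= 1945 < 2025 = 45^2, so 44 <= sqrt(1945) < 45.
floor(sqrt(1945)) = 44.

44


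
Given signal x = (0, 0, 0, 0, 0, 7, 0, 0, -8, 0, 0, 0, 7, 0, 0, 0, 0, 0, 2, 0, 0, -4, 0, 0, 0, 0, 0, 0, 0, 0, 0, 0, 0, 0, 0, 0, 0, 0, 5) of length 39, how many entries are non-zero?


Non-zero positions: [5, 8, 12, 18, 21, 38].
Sparsity = 6.

6


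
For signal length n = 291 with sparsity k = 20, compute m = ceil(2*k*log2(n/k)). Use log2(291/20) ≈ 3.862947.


log2(n/k) = log2(291/20) ≈ 3.862947.
2*k*log2(n/k) ≈ 2*20*3.862947 = 154.51788.
m = ceil(154.51788) = 155.

155


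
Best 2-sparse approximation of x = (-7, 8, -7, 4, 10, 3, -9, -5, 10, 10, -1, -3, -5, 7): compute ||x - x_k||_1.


Sorted |x_i| descending: [10, 10, 10, 9, 8, 7, 7, 7, 5, 5, 4, 3, 3, 1]
Keep top 2: [10, 10]
Tail entries: [10, 9, 8, 7, 7, 7, 5, 5, 4, 3, 3, 1]
L1 error = sum of tail = 69.

69


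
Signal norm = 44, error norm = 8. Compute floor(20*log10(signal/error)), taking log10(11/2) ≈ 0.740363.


||x||/||e|| = 44/8 = 11/2.
log10(11/2) ≈ 0.740363.
20*log10(||x||/||e||) ≈ 20*0.740363 = 14.80726.
floor(14.80726) = 14.

14


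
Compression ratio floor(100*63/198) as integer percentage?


100*m/n = 100*63/198 ≈ 31.8182.
floor = 31.

31


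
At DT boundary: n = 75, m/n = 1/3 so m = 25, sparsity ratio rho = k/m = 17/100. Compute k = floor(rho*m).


m = 1/3*75 = 25.
rho = 17/100.
rho*m = 17/100*25 = 4.25.
k = floor(4.25) = 4.

4


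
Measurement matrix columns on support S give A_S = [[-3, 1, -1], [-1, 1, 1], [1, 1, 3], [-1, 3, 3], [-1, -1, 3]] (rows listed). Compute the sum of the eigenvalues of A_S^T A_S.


Sum of eigenvalues of A_S^T A_S = trace(A_S^T A_S) = sum of squared column norms of A_S.
A_S^T A_S diagonal: [13, 13, 29].
trace = 13 + 13 + 29 = 55.

55


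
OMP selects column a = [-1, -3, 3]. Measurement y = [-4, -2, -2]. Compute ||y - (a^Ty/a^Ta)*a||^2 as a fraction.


a^T a = 19.
a^T y = 4.
coeff = 4/19 = 4/19.
||r||^2 = 440/19.

440/19


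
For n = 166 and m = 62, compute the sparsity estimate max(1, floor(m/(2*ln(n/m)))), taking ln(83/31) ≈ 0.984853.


n/m = 166/62 = 83/31.
ln(n/m) ≈ 0.984853.
2*ln(n/m) ≈ 1.969706.
m/(2*ln(n/m)) ≈ 62/1.969706 ≈ 31.4768.
floor = 31.
k_max = max(1, 31) = 31.

31


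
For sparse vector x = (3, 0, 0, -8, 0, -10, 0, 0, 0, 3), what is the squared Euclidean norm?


Non-zero entries: [(0, 3), (3, -8), (5, -10), (9, 3)]
Squares: [9, 64, 100, 9]
||x||_2^2 = sum = 182.

182


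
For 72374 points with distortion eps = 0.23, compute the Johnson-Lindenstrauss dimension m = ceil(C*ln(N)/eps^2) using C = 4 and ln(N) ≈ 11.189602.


ln(72374) ≈ 11.189602.
eps^2 = 0.23^2 = 0.0529.
C*ln(N)/eps^2 ≈ 4*11.189602/0.0529 ≈ 846.0947.
m = ceil(846.0947) = 847.

847


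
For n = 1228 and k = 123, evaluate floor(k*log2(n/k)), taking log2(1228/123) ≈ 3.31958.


log2(n/k) = log2(1228/123) ≈ 3.31958.
k*log2(n/k) ≈ 123*3.31958 = 408.30834.
floor(408.30834) = 408.

408


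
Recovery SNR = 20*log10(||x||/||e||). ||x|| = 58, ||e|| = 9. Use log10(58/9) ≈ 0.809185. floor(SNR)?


||x||/||e|| = 58/9.
log10(58/9) ≈ 0.809185.
20*log10(||x||/||e||) ≈ 20*0.809185 = 16.1837.
floor(16.1837) = 16.

16


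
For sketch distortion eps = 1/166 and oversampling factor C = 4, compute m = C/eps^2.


1/eps = 166.
(1/eps)^2 = 27556.
m = 4*27556 = 110224.

110224


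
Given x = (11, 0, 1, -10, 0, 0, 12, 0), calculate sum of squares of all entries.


Non-zero entries: [(0, 11), (2, 1), (3, -10), (6, 12)]
Squares: [121, 1, 100, 144]
||x||_2^2 = sum = 366.

366


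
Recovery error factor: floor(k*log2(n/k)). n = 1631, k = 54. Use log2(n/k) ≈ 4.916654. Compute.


log2(n/k) = log2(1631/54) ≈ 4.916654.
k*log2(n/k) ≈ 54*4.916654 = 265.499316.
floor(265.499316) = 265.

265


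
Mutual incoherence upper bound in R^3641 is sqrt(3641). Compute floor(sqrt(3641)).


60^2 = 3600 <= 3641 < 3721 = 61^2, so 60 <= sqrt(3641) < 61.
floor(sqrt(3641)) = 60.

60


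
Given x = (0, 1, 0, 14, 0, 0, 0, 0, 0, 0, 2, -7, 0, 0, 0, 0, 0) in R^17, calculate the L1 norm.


Non-zero entries: [(1, 1), (3, 14), (10, 2), (11, -7)]
Absolute values: [1, 14, 2, 7]
||x||_1 = sum = 24.

24


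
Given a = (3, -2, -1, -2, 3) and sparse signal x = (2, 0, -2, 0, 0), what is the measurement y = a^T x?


Non-zero terms: ['3*2', '-1*-2']
Products: [6, 2]
y = sum = 8.

8


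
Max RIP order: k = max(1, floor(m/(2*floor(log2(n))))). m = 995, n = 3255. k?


floor(log2(3255)) = 11.
2*11 = 22.
m/(2*floor(log2(n))) = 995/22 ≈ 45.2273.
floor = 45.
k = max(1, 45) = 45.

45


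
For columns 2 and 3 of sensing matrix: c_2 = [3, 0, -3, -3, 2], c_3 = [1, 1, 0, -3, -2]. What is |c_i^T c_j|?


Inner product: 3*1 + 0*1 + -3*0 + -3*-3 + 2*-2
Products: [3, 0, 0, 9, -4]
Sum = 8.
|dot| = 8.

8


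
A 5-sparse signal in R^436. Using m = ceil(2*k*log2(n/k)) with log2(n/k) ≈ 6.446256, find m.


log2(n/k) = log2(436/5) ≈ 6.446256.
2*k*log2(n/k) ≈ 2*5*6.446256 = 64.46256.
m = ceil(64.46256) = 65.

65


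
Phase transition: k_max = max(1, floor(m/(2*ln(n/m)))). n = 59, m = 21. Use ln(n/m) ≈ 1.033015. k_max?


n/m = 59/21.
ln(n/m) ≈ 1.033015.
2*ln(n/m) ≈ 2.06603.
m/(2*ln(n/m)) ≈ 21/2.06603 ≈ 10.1644.
floor = 10.
k_max = max(1, 10) = 10.

10


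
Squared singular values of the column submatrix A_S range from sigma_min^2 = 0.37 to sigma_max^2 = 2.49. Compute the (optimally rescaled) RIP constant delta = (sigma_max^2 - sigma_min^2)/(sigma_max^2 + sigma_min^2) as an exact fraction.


lambda_max - lambda_min = 2.49 - 0.37 = 2.12.
lambda_max + lambda_min = 2.49 + 0.37 = 2.86.
delta = 2.12/2.86 = 212/286 = 106/143.

106/143


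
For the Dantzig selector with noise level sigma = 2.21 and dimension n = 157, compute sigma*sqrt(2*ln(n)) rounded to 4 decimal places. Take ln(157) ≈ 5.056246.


ln(157) ≈ 5.056246.
2*ln(n) ≈ 10.112492.
sqrt(2*ln(n)) ≈ sqrt(10.112492) ≈ 3.180014.
threshold ≈ 2.21*3.180014 = 7.02783094 ≈ 7.0278.

7.0278


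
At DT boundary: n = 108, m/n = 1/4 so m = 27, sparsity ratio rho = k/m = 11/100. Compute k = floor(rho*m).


m = 1/4*108 = 27.
rho = 11/100.
rho*m = 11/100*27 = 2.97.
k = floor(2.97) = 2.

2


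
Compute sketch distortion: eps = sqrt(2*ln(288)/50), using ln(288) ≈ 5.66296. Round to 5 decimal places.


ln(288) ≈ 5.66296.
2*ln(N)/m ≈ 2*5.66296/50 ≈ 0.2265184.
eps = sqrt(0.2265184) ≈ 0.4759395 ≈ 0.47594.

0.47594


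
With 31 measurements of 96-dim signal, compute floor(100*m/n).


100*m/n = 100*31/96 ≈ 32.2917.
floor = 32.

32


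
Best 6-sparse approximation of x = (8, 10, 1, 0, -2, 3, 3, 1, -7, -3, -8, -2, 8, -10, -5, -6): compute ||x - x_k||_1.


Sorted |x_i| descending: [10, 10, 8, 8, 8, 7, 6, 5, 3, 3, 3, 2, 2, 1, 1, 0]
Keep top 6: [10, 10, 8, 8, 8, 7]
Tail entries: [6, 5, 3, 3, 3, 2, 2, 1, 1, 0]
L1 error = sum of tail = 26.

26


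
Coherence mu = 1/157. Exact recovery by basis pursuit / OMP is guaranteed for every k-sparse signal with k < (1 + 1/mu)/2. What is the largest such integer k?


1/mu = 157.
1 + 1/mu = 158.
(1 + 1/mu)/2 = 79 is an integer and the inequality is strict, so k_max = 79 - 1 = 78.

78


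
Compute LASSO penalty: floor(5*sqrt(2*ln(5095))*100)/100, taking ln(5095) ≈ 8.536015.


ln(5095) ≈ 8.536015.
2*ln(n) ≈ 17.07203.
sqrt(2*ln(n)) ≈ sqrt(17.07203) ≈ 4.131831.
lambda ≈ 5*4.131831 = 20.659155.
floor(lambda*100)/100 = 20.65.

20.65


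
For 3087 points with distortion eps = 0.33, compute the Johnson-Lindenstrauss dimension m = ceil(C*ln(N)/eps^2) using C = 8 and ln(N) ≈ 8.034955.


ln(3087) ≈ 8.034955.
eps^2 = 0.33^2 = 0.1089.
C*ln(N)/eps^2 ≈ 8*8.034955/0.1089 ≈ 590.263.
m = ceil(590.263) = 591.

591


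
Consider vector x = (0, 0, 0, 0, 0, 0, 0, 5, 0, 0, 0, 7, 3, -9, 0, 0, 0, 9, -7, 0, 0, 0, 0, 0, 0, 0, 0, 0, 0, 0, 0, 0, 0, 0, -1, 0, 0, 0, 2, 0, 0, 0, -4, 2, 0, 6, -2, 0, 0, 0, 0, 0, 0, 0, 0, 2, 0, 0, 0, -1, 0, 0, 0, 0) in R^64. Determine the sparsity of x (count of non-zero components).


Non-zero positions: [7, 11, 12, 13, 17, 18, 34, 38, 42, 43, 45, 46, 55, 59].
Sparsity = 14.

14


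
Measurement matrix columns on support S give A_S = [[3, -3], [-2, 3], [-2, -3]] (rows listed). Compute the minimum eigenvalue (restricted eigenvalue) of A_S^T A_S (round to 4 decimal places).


A_S^T A_S = [[17, -9], [-9, 27]].
trace = 44.
det = 378.
disc = trace^2 - 4*det = 1936 - 4*378 = 424.
sqrt(424) ≈ 20.591260.
lam_min = (44 - sqrt(424))/2 ≈ (44 - 20.591260)/2 = 11.70437 ≈ 11.7044.

11.7044


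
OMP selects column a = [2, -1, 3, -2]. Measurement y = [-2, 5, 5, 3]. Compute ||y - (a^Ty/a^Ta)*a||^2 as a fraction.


a^T a = 18.
a^T y = 0.
coeff = 0/18 = 0.
||r||^2 = 63.

63


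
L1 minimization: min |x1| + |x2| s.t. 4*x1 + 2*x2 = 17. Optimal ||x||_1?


Axis intercepts:
  x1 = 17/4, x2 = 0: L1 = 17/4
  x1 = 0, x2 = 17/2: L1 = 17/2
x* = (17/4, 0)
||x*||_1 = 17/4.

17/4


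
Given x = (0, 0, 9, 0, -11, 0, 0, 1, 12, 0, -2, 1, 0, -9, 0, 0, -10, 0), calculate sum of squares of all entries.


Non-zero entries: [(2, 9), (4, -11), (7, 1), (8, 12), (10, -2), (11, 1), (13, -9), (16, -10)]
Squares: [81, 121, 1, 144, 4, 1, 81, 100]
||x||_2^2 = sum = 533.

533


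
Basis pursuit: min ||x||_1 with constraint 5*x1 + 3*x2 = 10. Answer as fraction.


Axis intercepts:
  x1 = 2, x2 = 0: L1 = 2
  x1 = 0, x2 = 10/3: L1 = 10/3
x* = (2, 0)
||x*||_1 = 2.

2


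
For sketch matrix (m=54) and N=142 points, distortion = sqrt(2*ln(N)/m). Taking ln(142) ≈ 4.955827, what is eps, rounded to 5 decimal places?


ln(142) ≈ 4.955827.
2*ln(N)/m ≈ 2*4.955827/54 ≈ 0.18354915.
eps = sqrt(0.18354915) ≈ 0.4284264 ≈ 0.42843.

0.42843


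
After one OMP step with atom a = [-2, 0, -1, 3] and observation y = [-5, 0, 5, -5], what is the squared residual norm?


a^T a = 14.
a^T y = -10.
coeff = -10/14 = -5/7.
||r||^2 = 475/7.

475/7


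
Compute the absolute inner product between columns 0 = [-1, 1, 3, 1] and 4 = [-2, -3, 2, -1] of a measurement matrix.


Inner product: -1*-2 + 1*-3 + 3*2 + 1*-1
Products: [2, -3, 6, -1]
Sum = 4.
|dot| = 4.

4


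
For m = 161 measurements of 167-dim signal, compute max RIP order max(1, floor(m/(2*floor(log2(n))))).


floor(log2(167)) = 7.
2*7 = 14.
m/(2*floor(log2(n))) = 161/14 ≈ 11.5.
floor = 11.
k = max(1, 11) = 11.

11


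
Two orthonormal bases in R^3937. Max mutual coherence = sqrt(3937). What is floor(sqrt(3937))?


62^2 = 3844 <= 3937 < 3969 = 63^2, so 62 <= sqrt(3937) < 63.
floor(sqrt(3937)) = 62.

62


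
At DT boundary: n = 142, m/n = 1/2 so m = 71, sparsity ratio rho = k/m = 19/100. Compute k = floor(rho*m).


m = 1/2*142 = 71.
rho = 19/100.
rho*m = 19/100*71 = 13.49.
k = floor(13.49) = 13.

13


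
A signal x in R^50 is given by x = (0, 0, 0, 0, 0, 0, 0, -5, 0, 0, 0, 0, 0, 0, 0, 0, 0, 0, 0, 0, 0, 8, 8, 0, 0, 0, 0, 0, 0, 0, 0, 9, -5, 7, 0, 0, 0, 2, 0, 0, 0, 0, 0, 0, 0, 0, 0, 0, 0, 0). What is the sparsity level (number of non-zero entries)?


Non-zero positions: [7, 21, 22, 31, 32, 33, 37].
Sparsity = 7.

7


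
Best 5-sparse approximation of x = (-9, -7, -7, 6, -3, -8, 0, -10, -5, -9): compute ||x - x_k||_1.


Sorted |x_i| descending: [10, 9, 9, 8, 7, 7, 6, 5, 3, 0]
Keep top 5: [10, 9, 9, 8, 7]
Tail entries: [7, 6, 5, 3, 0]
L1 error = sum of tail = 21.

21


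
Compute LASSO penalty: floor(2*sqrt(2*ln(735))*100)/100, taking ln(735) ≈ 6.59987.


ln(735) ≈ 6.59987.
2*ln(n) ≈ 13.19974.
sqrt(2*ln(n)) ≈ sqrt(13.19974) ≈ 3.633145.
lambda ≈ 2*3.633145 = 7.26629.
floor(lambda*100)/100 = 7.26.

7.26


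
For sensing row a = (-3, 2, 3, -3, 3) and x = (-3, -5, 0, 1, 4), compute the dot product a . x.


Non-zero terms: ['-3*-3', '2*-5', '-3*1', '3*4']
Products: [9, -10, -3, 12]
y = sum = 8.

8


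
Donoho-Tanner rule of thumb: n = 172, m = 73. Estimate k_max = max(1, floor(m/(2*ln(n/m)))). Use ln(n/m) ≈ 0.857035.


n/m = 172/73.
ln(n/m) ≈ 0.857035.
2*ln(n/m) ≈ 1.71407.
m/(2*ln(n/m)) ≈ 73/1.71407 ≈ 42.5887.
floor = 42.
k_max = max(1, 42) = 42.

42


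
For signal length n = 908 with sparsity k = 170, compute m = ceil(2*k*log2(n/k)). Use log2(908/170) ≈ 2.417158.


log2(n/k) = log2(908/170) ≈ 2.417158.
2*k*log2(n/k) ≈ 2*170*2.417158 = 821.83372.
m = ceil(821.83372) = 822.

822


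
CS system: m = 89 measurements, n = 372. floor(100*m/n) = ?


100*m/n = 100*89/372 ≈ 23.9247.
floor = 23.

23


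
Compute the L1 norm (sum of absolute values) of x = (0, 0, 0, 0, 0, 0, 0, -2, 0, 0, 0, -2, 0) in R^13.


Non-zero entries: [(7, -2), (11, -2)]
Absolute values: [2, 2]
||x||_1 = sum = 4.

4


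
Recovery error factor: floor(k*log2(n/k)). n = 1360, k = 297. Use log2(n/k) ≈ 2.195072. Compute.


log2(n/k) = log2(1360/297) ≈ 2.195072.
k*log2(n/k) ≈ 297*2.195072 = 651.936384.
floor(651.936384) = 651.

651


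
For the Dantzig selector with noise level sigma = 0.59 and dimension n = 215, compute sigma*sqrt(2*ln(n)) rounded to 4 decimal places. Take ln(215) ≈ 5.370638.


ln(215) ≈ 5.370638.
2*ln(n) ≈ 10.741276.
sqrt(2*ln(n)) ≈ sqrt(10.741276) ≈ 3.277389.
threshold ≈ 0.59*3.277389 = 1.93365951 ≈ 1.9337.

1.9337


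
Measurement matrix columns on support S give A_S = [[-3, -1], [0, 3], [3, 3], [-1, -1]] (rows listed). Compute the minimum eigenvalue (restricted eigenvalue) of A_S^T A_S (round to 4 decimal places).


A_S^T A_S = [[19, 13], [13, 20]].
trace = 39.
det = 211.
disc = trace^2 - 4*det = 1521 - 4*211 = 677.
sqrt(677) ≈ 26.019224.
lam_min = (39 - sqrt(677))/2 ≈ (39 - 26.019224)/2 = 6.490388 ≈ 6.4904.

6.4904


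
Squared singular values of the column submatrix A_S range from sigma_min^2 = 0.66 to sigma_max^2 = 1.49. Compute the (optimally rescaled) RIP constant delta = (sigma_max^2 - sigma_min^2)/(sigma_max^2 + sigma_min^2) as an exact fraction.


lambda_max - lambda_min = 1.49 - 0.66 = 0.83.
lambda_max + lambda_min = 1.49 + 0.66 = 2.15.
delta = 0.83/2.15 = 83/215.

83/215


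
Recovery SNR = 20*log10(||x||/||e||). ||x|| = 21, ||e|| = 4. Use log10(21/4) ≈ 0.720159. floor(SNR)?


||x||/||e|| = 21/4.
log10(21/4) ≈ 0.720159.
20*log10(||x||/||e||) ≈ 20*0.720159 = 14.40318.
floor(14.40318) = 14.

14


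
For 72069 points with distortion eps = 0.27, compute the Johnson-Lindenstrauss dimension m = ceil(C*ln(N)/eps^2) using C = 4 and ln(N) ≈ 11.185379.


ln(72069) ≈ 11.185379.
eps^2 = 0.27^2 = 0.0729.
C*ln(N)/eps^2 ≈ 4*11.185379/0.0729 ≈ 613.7382.
m = ceil(613.7382) = 614.

614
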